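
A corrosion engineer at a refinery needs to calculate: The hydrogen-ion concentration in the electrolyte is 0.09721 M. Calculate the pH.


pH = −log10[H+]
pH = −log10(0.09721) = 1.01

1.01


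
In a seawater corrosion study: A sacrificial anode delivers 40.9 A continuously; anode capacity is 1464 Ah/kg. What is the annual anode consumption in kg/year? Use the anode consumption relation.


Annual consumption = current * hours per year / capacity
Rate = 40.9 * 8760 / 1464 = 244.7 kg/year

244.7 kg/year


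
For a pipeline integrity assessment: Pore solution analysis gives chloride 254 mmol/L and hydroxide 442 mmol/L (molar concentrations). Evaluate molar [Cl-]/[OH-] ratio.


Threshold parameter = [Cl-] / [OH-] (molar basis; both in mmol/L, so units cancel)
Ratio = 254 / 442 = 0.57

0.57


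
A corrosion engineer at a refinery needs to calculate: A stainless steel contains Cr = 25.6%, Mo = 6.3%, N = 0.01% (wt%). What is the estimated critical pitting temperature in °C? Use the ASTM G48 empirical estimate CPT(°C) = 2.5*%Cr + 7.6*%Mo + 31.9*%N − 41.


Apply the ASTM G48 empirical CPT estimate: CPT(°C) = 2.5*%Cr + 7.6*%Mo + 31.9*%N − 41
2.5*25.6 = 64; 7.6*6.3 = 47.88; 31.9*0.01 = 0.319
CPT = 64 + 47.88 + 0.319 − 41 = 71.199 °C
Rounded to 0.1 °C: CPT ≈ 71.2 °C

71.2 °C


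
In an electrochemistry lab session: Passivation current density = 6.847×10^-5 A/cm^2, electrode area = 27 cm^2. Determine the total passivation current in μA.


I = i_pass * A, then convert A → μA (×10^6)
I = 6.847×10^-5 * 27 * 10^6 = 1848.69 μA

1848.69 μA


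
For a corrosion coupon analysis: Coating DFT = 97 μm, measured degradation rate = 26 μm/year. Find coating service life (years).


Service life = thickness / degradation rate
Life = 97 / 26 = 3.7 years

3.7 years


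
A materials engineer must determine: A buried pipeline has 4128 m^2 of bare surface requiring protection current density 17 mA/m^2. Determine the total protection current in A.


I = area * current density, then convert mA → A (÷1000)
I = 4128 * 17 / 1000 = 70.18 A

70.18 A


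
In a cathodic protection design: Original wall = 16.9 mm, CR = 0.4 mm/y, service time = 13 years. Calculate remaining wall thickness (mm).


Remaining wall = original − CR × time
t = 16.9 − 0.4*13 = 16.9 − 5.2 = 11.7 mm

11.7 mm


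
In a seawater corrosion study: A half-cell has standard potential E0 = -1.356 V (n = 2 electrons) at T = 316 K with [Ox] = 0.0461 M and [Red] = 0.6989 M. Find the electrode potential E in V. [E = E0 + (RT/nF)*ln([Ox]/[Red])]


Apply the Nernst equation: E = E0 + (RT/nF)*ln([Ox]/[Red])
Step 1: RT/nF = 8.314*316/(2*96485) = 0.01361468 V
Step 2: [Ox]/[Red] = 0.0461/0.6989 = 0.065961
Step 3: ln(0.065961) = -2.718692
Step 4: correction = 0.01361468 * -2.718692 = -0.037 V
E = -1.356 + -0.037 = -1.393 V

-1.393 V


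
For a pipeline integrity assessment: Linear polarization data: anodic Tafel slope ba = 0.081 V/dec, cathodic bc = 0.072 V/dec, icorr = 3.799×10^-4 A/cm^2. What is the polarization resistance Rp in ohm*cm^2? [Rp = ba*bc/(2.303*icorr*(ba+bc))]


Apply the Stern-Geary equation: Rp = ba*bc / (2.303*icorr*(ba+bc))
ba*bc = 0.081*0.072 = 0.005832
ba+bc = 0.153; 2.303*icorr*(ba+bc) = 2.303*3.799×10^-4*0.153 = 1.3386118×10^-4
Rp = 0.005832 / 1.3386118×10^-4 = 43.6 ohm*cm^2

43.6 ohm*cm^2


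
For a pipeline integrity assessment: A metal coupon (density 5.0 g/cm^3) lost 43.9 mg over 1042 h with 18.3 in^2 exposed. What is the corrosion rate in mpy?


Apply the mpy weight-loss relation: CR = 534 * W / (D * A * T)
Numerator: 534 * 43.9 = 23442.6
Denominator: 5.0 * 18.3 * 1042 = 95343.0
CR = 23442.6 / 95343.0 = 0.2459 mpy

0.2459 mpy


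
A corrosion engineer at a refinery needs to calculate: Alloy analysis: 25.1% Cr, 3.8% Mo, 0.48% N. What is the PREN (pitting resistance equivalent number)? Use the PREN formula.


Apply the PREN formula: PREN = Cr + 3.3*Mo + 16*N
PREN = 25.1 + 3.3*3.8 + 16*0.48
PREN = 25.1 + 12.54 + 7.68 = 45.32

45.32


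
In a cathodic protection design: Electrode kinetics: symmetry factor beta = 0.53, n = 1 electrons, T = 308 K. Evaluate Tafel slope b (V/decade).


Apply the Tafel slope relation: b = 2.303*R*T/(beta*n*F)
Numerator: 2.303 * 8.314 * 308 = 5897.32
Denominator: 0.53 * 1 * 96485 = 51137.05
b = 5897.32 / 51137.05 = 0.115 V/decade

0.115 V/decade


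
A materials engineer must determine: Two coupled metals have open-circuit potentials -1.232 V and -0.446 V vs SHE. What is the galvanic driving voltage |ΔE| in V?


Driving voltage is the absolute potential difference.
|ΔE| = |-1.232 − (-0.446)| = 0.786 V

0.786 V


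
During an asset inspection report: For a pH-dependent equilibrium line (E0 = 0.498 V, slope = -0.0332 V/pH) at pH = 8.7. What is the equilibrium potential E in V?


Apply the Pourbaix line equation: E = E0 + slope*pH
E = 0.498 + (-0.0332)*8.7 = 0.498 + (-0.28884) = 0.20916 V
Rounded to 3 decimal places: E = 0.209 V

0.209 V


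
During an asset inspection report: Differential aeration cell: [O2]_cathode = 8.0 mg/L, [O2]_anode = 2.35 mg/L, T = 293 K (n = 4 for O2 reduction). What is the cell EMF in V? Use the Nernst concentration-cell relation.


Apply the Nernst concentration-cell relation: E = (RT/nF)*ln(C_cathode/C_anode)
RT/nF = 8.314*293/(4*96485) = 0.00631187 V
ln(8.0/2.35) = 1.22503
E = 0.00631187 * 1.22503 = 0.00773 V

0.00773 V


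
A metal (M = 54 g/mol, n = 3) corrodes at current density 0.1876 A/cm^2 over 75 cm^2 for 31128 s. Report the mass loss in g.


Apply Faraday's law: m = i*A*t*M / (n*F)
Total charge passed Q = i*A*t = 0.1876*75*31128 = 437970.96 C
m = Q*M/(n*F) = 437970.96*54/(3*96485) = 81.70677 g

81.70677 g


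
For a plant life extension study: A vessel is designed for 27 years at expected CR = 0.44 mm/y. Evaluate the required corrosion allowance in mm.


Corrosion allowance = CR × design life
CA = 0.44 * 27 = 11.88 mm

11.88 mm


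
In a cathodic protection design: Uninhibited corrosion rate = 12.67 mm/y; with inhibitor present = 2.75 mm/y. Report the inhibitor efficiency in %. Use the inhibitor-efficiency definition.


Apply the inhibitor-efficiency definition: IE = (CR_blank − CR_inh)/CR_blank × 100
IE = (12.67 − 2.75) / 12.67 × 100
IE = 9.92 / 12.67 × 100 = 78.3 %

78.3 %


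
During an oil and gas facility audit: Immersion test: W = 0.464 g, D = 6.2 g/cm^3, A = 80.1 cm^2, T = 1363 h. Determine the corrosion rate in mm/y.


Apply the mm/y weight-loss relation: CR = 87600 * W / (D * A * T)
Numerator: 87600 * 0.464 = 40646.4
Denominator: 6.2 * 80.1 * 1363 = 676893.06
CR = 40646.4 / 676893.06 = 0.06 mm/y

0.06 mm/y


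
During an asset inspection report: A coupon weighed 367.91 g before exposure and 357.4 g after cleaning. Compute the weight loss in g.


Weight loss = initial − final
WL = 367.91 − 357.4 = 10.51 g

10.51 g


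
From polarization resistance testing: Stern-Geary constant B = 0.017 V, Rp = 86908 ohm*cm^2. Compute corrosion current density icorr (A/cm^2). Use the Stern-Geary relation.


Apply the Stern-Geary relation: icorr = B / Rp
icorr = 0.017 / 86908 = 1.956×10^-7 A/cm^2

1.956×10^-7 A/cm^2


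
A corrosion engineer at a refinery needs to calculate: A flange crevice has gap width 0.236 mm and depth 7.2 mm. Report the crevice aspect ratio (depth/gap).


Aspect ratio = depth / gap
Ratio = 7.2 / 0.236 = 30.5

30.5


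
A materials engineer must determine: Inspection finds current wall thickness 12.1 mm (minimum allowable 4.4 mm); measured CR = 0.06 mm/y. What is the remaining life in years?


Apply the remaining-life relation: RL = (t_current − t_min) / CR
RL = (12.1 − 4.4) / 0.06 = 7.7 / 0.06 = 128.3 years

128.3 years


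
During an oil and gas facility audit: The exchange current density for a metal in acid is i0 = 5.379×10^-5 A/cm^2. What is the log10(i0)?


i0 = 5.379×10^-5 A/cm^2
log10(i0) = -4.269

-4.269


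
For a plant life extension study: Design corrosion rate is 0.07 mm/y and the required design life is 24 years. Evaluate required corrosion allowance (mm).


Corrosion allowance = CR × design life
CA = 0.07 * 24 = 1.68 mm

1.68 mm


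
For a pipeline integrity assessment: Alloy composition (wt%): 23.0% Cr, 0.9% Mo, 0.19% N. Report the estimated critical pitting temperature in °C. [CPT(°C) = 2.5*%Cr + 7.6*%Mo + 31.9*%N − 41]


Apply the ASTM G48 empirical CPT estimate: CPT(°C) = 2.5*%Cr + 7.6*%Mo + 31.9*%N − 41
2.5*23.0 = 57.5; 7.6*0.9 = 6.84; 31.9*0.19 = 6.061
CPT = 57.5 + 6.84 + 6.061 − 41 = 29.401 °C
Rounded to 0.1 °C: CPT ≈ 29.4 °C

29.4 °C


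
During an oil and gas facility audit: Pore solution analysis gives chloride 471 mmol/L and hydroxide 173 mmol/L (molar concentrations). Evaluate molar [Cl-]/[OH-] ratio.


Threshold parameter = [Cl-] / [OH-] (molar basis; both in mmol/L, so units cancel)
Ratio = 471 / 173 = 2.72

2.72


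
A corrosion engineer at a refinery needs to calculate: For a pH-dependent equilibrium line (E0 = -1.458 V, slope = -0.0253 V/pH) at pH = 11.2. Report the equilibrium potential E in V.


Apply the Pourbaix line equation: E = E0 + slope*pH
E = -1.458 + (-0.0253)*11.2 = -1.458 + (-0.28336) = -1.74136 V
Rounded to 4 decimal places: E = -1.7414 V

-1.7414 V


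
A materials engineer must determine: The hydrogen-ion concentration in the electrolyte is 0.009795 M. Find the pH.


pH = −log10[H+]
pH = −log10(0.009795) = 2.01

2.01


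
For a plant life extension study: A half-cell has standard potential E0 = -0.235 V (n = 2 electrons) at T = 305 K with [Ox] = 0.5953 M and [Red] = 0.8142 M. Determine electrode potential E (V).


Apply the Nernst equation: E = E0 + (RT/nF)*ln([Ox]/[Red])
Step 1: RT/nF = 8.314*305/(2*96485) = 0.01314075 V
Step 2: [Ox]/[Red] = 0.5953/0.8142 = 0.731147
Step 3: ln(0.731147) = -0.313141
Step 4: correction = 0.01314075 * -0.313141 = -0.004 V
E = -0.235 + -0.004 = -0.239 V

-0.239 V


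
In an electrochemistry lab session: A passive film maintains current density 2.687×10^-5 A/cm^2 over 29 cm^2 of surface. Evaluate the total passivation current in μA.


I = i_pass * A, then convert A → μA (×10^6)
I = 2.687×10^-5 * 29 * 10^6 = 779.23 μA

779.23 μA


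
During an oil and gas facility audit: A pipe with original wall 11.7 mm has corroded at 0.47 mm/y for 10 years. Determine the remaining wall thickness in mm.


Remaining wall = original − CR × time
t = 11.7 − 0.47*10 = 11.7 − 4.7 = 7.0 mm

7.0 mm


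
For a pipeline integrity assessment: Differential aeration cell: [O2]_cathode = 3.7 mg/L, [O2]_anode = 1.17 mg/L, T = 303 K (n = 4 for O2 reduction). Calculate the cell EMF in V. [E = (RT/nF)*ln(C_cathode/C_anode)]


Apply the Nernst concentration-cell relation: E = (RT/nF)*ln(C_cathode/C_anode)
RT/nF = 8.314*303/(4*96485) = 0.00652729 V
ln(3.7/1.17) = 1.15133
E = 0.00652729 * 1.15133 = 0.00752 V

0.00752 V


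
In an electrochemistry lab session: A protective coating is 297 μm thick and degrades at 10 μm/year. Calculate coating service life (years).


Service life = thickness / degradation rate
Life = 297 / 10 = 29.7 years

29.7 years


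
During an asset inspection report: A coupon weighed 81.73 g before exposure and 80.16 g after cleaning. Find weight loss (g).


Weight loss = initial − final
WL = 81.73 − 80.16 = 1.57 g

1.57 g


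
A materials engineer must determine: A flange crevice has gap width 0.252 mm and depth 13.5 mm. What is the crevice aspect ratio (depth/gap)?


Aspect ratio = depth / gap
Ratio = 13.5 / 0.252 = 53.6

53.6


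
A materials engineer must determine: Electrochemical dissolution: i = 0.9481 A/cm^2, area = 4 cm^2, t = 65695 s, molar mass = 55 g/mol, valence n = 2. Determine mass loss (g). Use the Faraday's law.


Apply Faraday's law: m = i*A*t*M / (n*F)
Total charge passed Q = i*A*t = 0.9481*4*65695 = 249141.718 C
m = Q*M/(n*F) = 249141.718*55/(2*96485) = 71.01 g

71.01 g


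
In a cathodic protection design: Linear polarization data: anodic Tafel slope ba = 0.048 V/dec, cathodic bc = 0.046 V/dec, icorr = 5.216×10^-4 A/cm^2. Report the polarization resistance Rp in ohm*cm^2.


Apply the Stern-Geary equation: Rp = ba*bc / (2.303*icorr*(ba+bc))
ba*bc = 0.048*0.046 = 0.002208
ba+bc = 0.094; 2.303*icorr*(ba+bc) = 2.303*5.216×10^-4*0.094 = 1.1291701×10^-4
Rp = 0.002208 / 1.1291701×10^-4 = 19.55 ohm*cm^2

19.55 ohm*cm^2


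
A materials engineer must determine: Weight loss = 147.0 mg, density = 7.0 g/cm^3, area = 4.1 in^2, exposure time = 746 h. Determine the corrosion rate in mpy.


Apply the mpy weight-loss relation: CR = 534 * W / (D * A * T)
Numerator: 534 * 147.0 = 78498.0
Denominator: 7.0 * 4.1 * 746 = 21410.2
CR = 78498.0 / 21410.2 = 3.666 mpy

3.666 mpy


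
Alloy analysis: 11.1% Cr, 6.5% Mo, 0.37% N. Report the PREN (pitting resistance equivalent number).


Apply the PREN formula: PREN = Cr + 3.3*Mo + 16*N
PREN = 11.1 + 3.3*6.5 + 16*0.37
PREN = 11.1 + 21.45 + 5.92 = 38.47

38.47


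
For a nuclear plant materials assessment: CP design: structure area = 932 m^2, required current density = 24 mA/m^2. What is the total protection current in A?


I = area * current density, then convert mA → A (÷1000)
I = 932 * 24 / 1000 = 22.37 A

22.37 A


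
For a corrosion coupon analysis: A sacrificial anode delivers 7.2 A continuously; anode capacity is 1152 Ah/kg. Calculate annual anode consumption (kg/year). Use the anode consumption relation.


Annual consumption = current * hours per year / capacity
Rate = 7.2 * 8760 / 1152 = 54.8 kg/year

54.8 kg/year


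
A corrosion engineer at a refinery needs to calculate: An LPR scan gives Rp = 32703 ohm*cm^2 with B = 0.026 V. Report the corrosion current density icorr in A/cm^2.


Apply the Stern-Geary relation: icorr = B / Rp
icorr = 0.026 / 32703 = 7.95×10^-7 A/cm^2

7.95×10^-7 A/cm^2


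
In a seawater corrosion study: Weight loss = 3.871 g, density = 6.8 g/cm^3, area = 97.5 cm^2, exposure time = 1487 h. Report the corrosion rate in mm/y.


Apply the mm/y weight-loss relation: CR = 87600 * W / (D * A * T)
Numerator: 87600 * 3.871 = 339099.6
Denominator: 6.8 * 97.5 * 1487 = 985881.0
CR = 339099.6 / 985881.0 = 0.344 mm/y

0.344 mm/y


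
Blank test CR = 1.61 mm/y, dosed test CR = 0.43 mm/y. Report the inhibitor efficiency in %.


Apply the inhibitor-efficiency definition: IE = (CR_blank − CR_inh)/CR_blank × 100
IE = (1.61 − 0.43) / 1.61 × 100
IE = 1.18 / 1.61 × 100 = 73.3 %

73.3 %


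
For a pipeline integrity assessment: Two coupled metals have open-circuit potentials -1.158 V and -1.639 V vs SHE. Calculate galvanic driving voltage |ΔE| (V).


Driving voltage is the absolute potential difference.
|ΔE| = |-1.158 − (-1.639)| = 0.481 V

0.481 V


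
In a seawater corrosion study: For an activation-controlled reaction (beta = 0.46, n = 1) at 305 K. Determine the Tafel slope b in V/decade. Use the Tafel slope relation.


Apply the Tafel slope relation: b = 2.303*R*T/(beta*n*F)
Numerator: 2.303 * 8.314 * 305 = 5839.88
Denominator: 0.46 * 1 * 96485 = 44383.1
b = 5839.88 / 44383.1 = 0.1316 V/decade

0.1316 V/decade


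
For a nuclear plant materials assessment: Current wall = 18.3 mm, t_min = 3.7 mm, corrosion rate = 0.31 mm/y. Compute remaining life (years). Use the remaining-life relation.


Apply the remaining-life relation: RL = (t_current − t_min) / CR
RL = (18.3 − 3.7) / 0.31 = 14.6 / 0.31 = 47.1 years

47.1 years


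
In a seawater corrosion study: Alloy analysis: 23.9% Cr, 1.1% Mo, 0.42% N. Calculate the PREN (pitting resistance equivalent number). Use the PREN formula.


Apply the PREN formula: PREN = Cr + 3.3*Mo + 16*N
PREN = 23.9 + 3.3*1.1 + 16*0.42
PREN = 23.9 + 3.63 + 6.72 = 34.25

34.25


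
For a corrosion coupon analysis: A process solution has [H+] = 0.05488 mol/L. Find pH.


pH = −log10[H+]
pH = −log10(0.05488) = 1.26

1.26


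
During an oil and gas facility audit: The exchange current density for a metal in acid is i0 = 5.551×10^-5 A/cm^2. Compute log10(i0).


i0 = 5.551×10^-5 A/cm^2
log10(i0) = -4.256

-4.256


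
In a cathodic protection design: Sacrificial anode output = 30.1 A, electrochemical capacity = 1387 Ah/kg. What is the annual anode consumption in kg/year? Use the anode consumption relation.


Annual consumption = current * hours per year / capacity
Rate = 30.1 * 8760 / 1387 = 190.1 kg/year

190.1 kg/year


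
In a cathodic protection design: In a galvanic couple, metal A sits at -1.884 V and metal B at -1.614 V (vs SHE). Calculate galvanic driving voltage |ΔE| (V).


Driving voltage is the absolute potential difference.
|ΔE| = |-1.884 − (-1.614)| = 0.27 V

0.27 V


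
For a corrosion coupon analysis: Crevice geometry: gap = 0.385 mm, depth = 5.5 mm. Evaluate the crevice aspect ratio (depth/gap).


Aspect ratio = depth / gap
Ratio = 5.5 / 0.385 = 14.3

14.3


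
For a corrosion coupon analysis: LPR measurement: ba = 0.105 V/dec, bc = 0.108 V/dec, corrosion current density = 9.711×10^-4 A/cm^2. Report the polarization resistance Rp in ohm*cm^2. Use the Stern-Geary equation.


Apply the Stern-Geary equation: Rp = ba*bc / (2.303*icorr*(ba+bc))
ba*bc = 0.105*0.108 = 0.01134
ba+bc = 0.213; 2.303*icorr*(ba+bc) = 2.303*9.711×10^-4*0.213 = 4.7636242×10^-4
Rp = 0.01134 / 4.7636242×10^-4 = 23.81 ohm*cm^2

23.81 ohm*cm^2


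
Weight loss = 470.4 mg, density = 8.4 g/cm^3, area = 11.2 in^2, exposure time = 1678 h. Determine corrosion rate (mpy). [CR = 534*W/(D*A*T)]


Apply the mpy weight-loss relation: CR = 534 * W / (D * A * T)
Numerator: 534 * 470.4 = 251193.6
Denominator: 8.4 * 11.2 * 1678 = 157866.24
CR = 251193.6 / 157866.24 = 1.5912 mpy

1.5912 mpy


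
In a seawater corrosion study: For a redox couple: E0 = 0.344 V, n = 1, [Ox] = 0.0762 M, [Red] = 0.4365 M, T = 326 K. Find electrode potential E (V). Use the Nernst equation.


Apply the Nernst equation: E = E0 + (RT/nF)*ln([Ox]/[Red])
Step 1: RT/nF = 8.314*326/(1*96485) = 0.02809104 V
Step 2: [Ox]/[Red] = 0.0762/0.4365 = 0.17457
Step 3: ln(0.17457) = -1.745429
Step 4: correction = 0.02809104 * -1.745429 = -0.049 V
E = 0.344 + -0.049 = 0.295 V

0.295 V


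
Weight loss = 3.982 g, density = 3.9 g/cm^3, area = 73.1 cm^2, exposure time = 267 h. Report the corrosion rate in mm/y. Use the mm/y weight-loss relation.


Apply the mm/y weight-loss relation: CR = 87600 * W / (D * A * T)
Numerator: 87600 * 3.982 = 348823.2
Denominator: 3.9 * 73.1 * 267 = 76119.03
CR = 348823.2 / 76119.03 = 4.5826 mm/y

4.5826 mm/y


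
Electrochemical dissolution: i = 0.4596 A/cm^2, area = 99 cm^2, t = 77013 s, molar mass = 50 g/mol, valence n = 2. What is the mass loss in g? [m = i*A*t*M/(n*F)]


Apply Faraday's law: m = i*A*t*M / (n*F)
Total charge passed Q = i*A*t = 0.4596*99*77013 = 3504122.3052 C
m = Q*M/(n*F) = 3504122.3052*50/(2*96485) = 907.9448 g

907.9448 g


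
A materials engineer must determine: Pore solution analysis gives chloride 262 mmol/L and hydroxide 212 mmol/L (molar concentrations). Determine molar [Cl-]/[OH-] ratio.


Threshold parameter = [Cl-] / [OH-] (molar basis; both in mmol/L, so units cancel)
Ratio = 262 / 212 = 1.24

1.24


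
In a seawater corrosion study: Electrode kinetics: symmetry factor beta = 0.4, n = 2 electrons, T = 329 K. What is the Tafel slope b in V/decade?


Apply the Tafel slope relation: b = 2.303*R*T/(beta*n*F)
Numerator: 2.303 * 8.314 * 329 = 6299.41
Denominator: 0.4 * 2 * 96485 = 77188.0
b = 6299.41 / 77188.0 = 0.0816 V/decade

0.0816 V/decade


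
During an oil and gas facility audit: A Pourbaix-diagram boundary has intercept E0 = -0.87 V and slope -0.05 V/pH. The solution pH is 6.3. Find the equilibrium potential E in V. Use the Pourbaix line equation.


Apply the Pourbaix line equation: E = E0 + slope*pH
E = -0.87 + (-0.05)*6.3 = -0.87 + (-0.315) = -1.185 V
Rounded to 3 decimal places: E = -1.185 V

-1.185 V


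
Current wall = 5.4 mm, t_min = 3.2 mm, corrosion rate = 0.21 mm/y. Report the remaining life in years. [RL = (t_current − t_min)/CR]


Apply the remaining-life relation: RL = (t_current − t_min) / CR
RL = (5.4 − 3.2) / 0.21 = 2.2 / 0.21 = 10.5 years

10.5 years


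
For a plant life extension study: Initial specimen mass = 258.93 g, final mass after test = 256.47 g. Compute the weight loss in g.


Weight loss = initial − final
WL = 258.93 − 256.47 = 2.46 g

2.46 g


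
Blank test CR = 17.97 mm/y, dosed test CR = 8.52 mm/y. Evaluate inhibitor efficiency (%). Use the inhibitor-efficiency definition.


Apply the inhibitor-efficiency definition: IE = (CR_blank − CR_inh)/CR_blank × 100
IE = (17.97 − 8.52) / 17.97 × 100
IE = 9.45 / 17.97 × 100 = 52.6 %

52.6 %


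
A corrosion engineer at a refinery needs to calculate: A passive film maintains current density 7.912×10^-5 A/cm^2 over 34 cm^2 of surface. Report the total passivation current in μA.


I = i_pass * A, then convert A → μA (×10^6)
I = 7.912×10^-5 * 34 * 10^6 = 2690.08 μA

2690.08 μA


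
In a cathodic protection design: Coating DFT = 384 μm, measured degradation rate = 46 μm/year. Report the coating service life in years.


Service life = thickness / degradation rate
Life = 384 / 46 = 8.3 years

8.3 years


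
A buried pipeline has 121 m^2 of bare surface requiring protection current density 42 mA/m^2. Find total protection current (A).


I = area * current density, then convert mA → A (÷1000)
I = 121 * 42 / 1000 = 5.08 A

5.08 A


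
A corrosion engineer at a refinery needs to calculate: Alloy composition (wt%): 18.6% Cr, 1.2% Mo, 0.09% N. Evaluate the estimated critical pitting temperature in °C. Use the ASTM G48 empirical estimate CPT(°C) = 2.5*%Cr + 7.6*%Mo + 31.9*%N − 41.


Apply the ASTM G48 empirical CPT estimate: CPT(°C) = 2.5*%Cr + 7.6*%Mo + 31.9*%N − 41
2.5*18.6 = 46.5; 7.6*1.2 = 9.12; 31.9*0.09 = 2.871
CPT = 46.5 + 9.12 + 2.871 − 41 = 17.491 °C
Rounded to 0.1 °C: CPT ≈ 17.5 °C

17.5 °C


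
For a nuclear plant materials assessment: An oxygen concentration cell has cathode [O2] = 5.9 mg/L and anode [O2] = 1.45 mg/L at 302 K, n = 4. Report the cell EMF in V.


Apply the Nernst concentration-cell relation: E = (RT/nF)*ln(C_cathode/C_anode)
RT/nF = 8.314*302/(4*96485) = 0.00650575 V
ln(5.9/1.45) = 1.40339
E = 0.00650575 * 1.40339 = 0.00913 V

0.00913 V


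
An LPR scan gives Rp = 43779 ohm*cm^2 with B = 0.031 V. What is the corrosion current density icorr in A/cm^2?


Apply the Stern-Geary relation: icorr = B / Rp
icorr = 0.031 / 43779 = 7.081×10^-7 A/cm^2

7.081×10^-7 A/cm^2


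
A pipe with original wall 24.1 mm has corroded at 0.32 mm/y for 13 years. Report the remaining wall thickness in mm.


Remaining wall = original − CR × time
t = 24.1 − 0.32*13 = 24.1 − 4.16 = 19.94 mm

19.94 mm


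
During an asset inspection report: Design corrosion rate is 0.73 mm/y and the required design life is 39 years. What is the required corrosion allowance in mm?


Corrosion allowance = CR × design life
CA = 0.73 * 39 = 28.47 mm

28.47 mm


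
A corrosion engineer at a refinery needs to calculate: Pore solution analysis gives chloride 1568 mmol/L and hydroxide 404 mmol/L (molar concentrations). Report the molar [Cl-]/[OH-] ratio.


Threshold parameter = [Cl-] / [OH-] (molar basis; both in mmol/L, so units cancel)
Ratio = 1568 / 404 = 3.88

3.88


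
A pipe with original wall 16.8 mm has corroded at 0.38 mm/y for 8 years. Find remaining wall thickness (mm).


Remaining wall = original − CR × time
t = 16.8 − 0.38*8 = 16.8 − 3.04 = 13.76 mm

13.76 mm


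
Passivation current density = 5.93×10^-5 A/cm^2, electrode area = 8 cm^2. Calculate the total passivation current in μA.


I = i_pass * A, then convert A → μA (×10^6)
I = 5.93×10^-5 * 8 * 10^6 = 474.4 μA

474.4 μA


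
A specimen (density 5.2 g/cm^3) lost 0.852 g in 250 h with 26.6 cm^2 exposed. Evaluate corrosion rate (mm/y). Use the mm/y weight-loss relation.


Apply the mm/y weight-loss relation: CR = 87600 * W / (D * A * T)
Numerator: 87600 * 0.852 = 74635.2
Denominator: 5.2 * 26.6 * 250 = 34580.0
CR = 74635.2 / 34580.0 = 2.15833 mm/y

2.15833 mm/y


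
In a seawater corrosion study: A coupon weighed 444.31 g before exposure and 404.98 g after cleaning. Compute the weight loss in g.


Weight loss = initial − final
WL = 444.31 − 404.98 = 39.33 g

39.33 g


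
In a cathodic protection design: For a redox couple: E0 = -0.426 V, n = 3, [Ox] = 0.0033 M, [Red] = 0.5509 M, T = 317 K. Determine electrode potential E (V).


Apply the Nernst equation: E = E0 + (RT/nF)*ln([Ox]/[Red])
Step 1: RT/nF = 8.314*317/(3*96485) = 0.00910517 V
Step 2: [Ox]/[Red] = 0.0033/0.5509 = 0.00599
Step 3: ln(0.00599) = -5.117664
Step 4: correction = 0.00910517 * -5.117664 = -0.0466 V
E = -0.426 + -0.0466 = -0.4726 V

-0.4726 V


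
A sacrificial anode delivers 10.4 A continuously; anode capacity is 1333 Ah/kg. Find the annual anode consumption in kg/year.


Annual consumption = current * hours per year / capacity
Rate = 10.4 * 8760 / 1333 = 68.3 kg/year

68.3 kg/year


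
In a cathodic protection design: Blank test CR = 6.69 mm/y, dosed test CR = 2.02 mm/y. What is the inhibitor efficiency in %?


Apply the inhibitor-efficiency definition: IE = (CR_blank − CR_inh)/CR_blank × 100
IE = (6.69 − 2.02) / 6.69 × 100
IE = 4.67 / 6.69 × 100 = 69.8 %

69.8 %


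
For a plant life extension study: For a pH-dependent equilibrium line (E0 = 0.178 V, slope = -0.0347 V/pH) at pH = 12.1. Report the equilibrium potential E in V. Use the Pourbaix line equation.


Apply the Pourbaix line equation: E = E0 + slope*pH
E = 0.178 + (-0.0347)*12.1 = 0.178 + (-0.41987) = -0.24187 V
Rounded to 3 decimal places: E = -0.242 V

-0.242 V


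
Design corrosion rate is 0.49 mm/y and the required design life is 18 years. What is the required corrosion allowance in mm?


Corrosion allowance = CR × design life
CA = 0.49 * 18 = 8.82 mm

8.82 mm


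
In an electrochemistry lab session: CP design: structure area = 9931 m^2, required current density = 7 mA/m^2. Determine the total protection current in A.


I = area * current density, then convert mA → A (÷1000)
I = 9931 * 7 / 1000 = 69.52 A

69.52 A


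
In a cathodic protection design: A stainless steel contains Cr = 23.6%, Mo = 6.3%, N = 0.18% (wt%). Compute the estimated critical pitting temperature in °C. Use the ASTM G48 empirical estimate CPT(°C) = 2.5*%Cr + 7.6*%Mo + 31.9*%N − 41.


Apply the ASTM G48 empirical CPT estimate: CPT(°C) = 2.5*%Cr + 7.6*%Mo + 31.9*%N − 41
2.5*23.6 = 59; 7.6*6.3 = 47.88; 31.9*0.18 = 5.742
CPT = 59 + 47.88 + 5.742 − 41 = 71.622 °C
Rounded to 0.1 °C: CPT ≈ 71.6 °C

71.6 °C


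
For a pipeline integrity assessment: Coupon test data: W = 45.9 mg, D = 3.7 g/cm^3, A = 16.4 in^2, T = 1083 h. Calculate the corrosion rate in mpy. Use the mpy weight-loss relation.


Apply the mpy weight-loss relation: CR = 534 * W / (D * A * T)
Numerator: 534 * 45.9 = 24510.6
Denominator: 3.7 * 16.4 * 1083 = 65716.44
CR = 24510.6 / 65716.44 = 0.373 mpy

0.373 mpy


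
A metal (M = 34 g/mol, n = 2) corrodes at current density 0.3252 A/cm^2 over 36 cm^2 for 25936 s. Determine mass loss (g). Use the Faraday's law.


Apply Faraday's law: m = i*A*t*M / (n*F)
Total charge passed Q = i*A*t = 0.3252*36*25936 = 303637.9392 C
m = Q*M/(n*F) = 303637.9392*34/(2*96485) = 53.49894 g

53.49894 g


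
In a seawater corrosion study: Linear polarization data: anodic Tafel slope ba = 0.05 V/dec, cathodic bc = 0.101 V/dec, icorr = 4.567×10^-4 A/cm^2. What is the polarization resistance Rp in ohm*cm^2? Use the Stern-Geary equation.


Apply the Stern-Geary equation: Rp = ba*bc / (2.303*icorr*(ba+bc))
ba*bc = 0.05*0.101 = 0.00505
ba+bc = 0.151; 2.303*icorr*(ba+bc) = 2.303*4.567×10^-4*0.151 = 1.588188×10^-4
Rp = 0.00505 / 1.588188×10^-4 = 31.8 ohm*cm^2

31.8 ohm*cm^2


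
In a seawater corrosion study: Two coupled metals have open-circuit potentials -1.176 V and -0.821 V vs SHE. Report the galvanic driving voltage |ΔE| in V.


Driving voltage is the absolute potential difference.
|ΔE| = |-1.176 − (-0.821)| = 0.355 V

0.355 V


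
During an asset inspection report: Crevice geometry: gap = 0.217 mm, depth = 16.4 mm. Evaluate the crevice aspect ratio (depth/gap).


Aspect ratio = depth / gap
Ratio = 16.4 / 0.217 = 75.6

75.6


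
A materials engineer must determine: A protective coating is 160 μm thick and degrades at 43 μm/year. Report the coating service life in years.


Service life = thickness / degradation rate
Life = 160 / 43 = 3.7 years

3.7 years


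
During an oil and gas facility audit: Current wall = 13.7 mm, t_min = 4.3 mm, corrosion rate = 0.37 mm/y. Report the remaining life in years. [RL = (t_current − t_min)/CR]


Apply the remaining-life relation: RL = (t_current − t_min) / CR
RL = (13.7 − 4.3) / 0.37 = 9.4 / 0.37 = 25.4 years

25.4 years


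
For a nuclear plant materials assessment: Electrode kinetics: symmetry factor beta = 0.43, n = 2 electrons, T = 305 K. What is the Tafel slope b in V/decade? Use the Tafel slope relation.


Apply the Tafel slope relation: b = 2.303*R*T/(beta*n*F)
Numerator: 2.303 * 8.314 * 305 = 5839.88
Denominator: 0.43 * 2 * 96485 = 82977.1
b = 5839.88 / 82977.1 = 0.0704 V/decade

0.0704 V/decade


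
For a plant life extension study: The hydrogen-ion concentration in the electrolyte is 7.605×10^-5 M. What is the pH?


pH = −log10[H+]
pH = −log10(7.605×10^-5) = 4.12

4.12


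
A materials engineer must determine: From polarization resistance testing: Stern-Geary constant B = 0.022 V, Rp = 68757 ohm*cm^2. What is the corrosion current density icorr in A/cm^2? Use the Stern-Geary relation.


Apply the Stern-Geary relation: icorr = B / Rp
icorr = 0.022 / 68757 = 3.2×10^-7 A/cm^2

3.2×10^-7 A/cm^2


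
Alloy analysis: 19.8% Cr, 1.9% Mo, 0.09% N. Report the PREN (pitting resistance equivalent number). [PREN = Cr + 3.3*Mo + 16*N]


Apply the PREN formula: PREN = Cr + 3.3*Mo + 16*N
PREN = 19.8 + 3.3*1.9 + 16*0.09
PREN = 19.8 + 6.27 + 1.44 = 27.51

27.51


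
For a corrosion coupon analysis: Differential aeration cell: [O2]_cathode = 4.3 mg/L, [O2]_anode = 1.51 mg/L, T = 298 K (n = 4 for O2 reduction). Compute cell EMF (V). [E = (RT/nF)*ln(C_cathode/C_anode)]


Apply the Nernst concentration-cell relation: E = (RT/nF)*ln(C_cathode/C_anode)
RT/nF = 8.314*298/(4*96485) = 0.00641958 V
ln(4.3/1.51) = 1.04651
E = 0.00641958 * 1.04651 = 0.00672 V

0.00672 V


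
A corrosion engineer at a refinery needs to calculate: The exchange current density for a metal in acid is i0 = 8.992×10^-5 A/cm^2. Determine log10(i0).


i0 = 8.992×10^-5 A/cm^2
log10(i0) = -4.046

-4.046


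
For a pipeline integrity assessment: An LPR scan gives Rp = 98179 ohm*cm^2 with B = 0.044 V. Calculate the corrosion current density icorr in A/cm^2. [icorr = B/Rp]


Apply the Stern-Geary relation: icorr = B / Rp
icorr = 0.044 / 98179 = 4.482×10^-7 A/cm^2

4.482×10^-7 A/cm^2


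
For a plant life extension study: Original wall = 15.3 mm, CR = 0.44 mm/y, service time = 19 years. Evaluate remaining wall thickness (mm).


Remaining wall = original − CR × time
t = 15.3 − 0.44*19 = 15.3 − 8.36 = 6.94 mm

6.94 mm


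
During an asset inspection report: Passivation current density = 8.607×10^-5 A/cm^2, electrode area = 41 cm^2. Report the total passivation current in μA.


I = i_pass * A, then convert A → μA (×10^6)
I = 8.607×10^-5 * 41 * 10^6 = 3528.87 μA

3528.87 μA


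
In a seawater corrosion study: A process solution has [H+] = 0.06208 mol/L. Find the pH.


pH = −log10[H+]
pH = −log10(0.06208) = 1.21

1.21


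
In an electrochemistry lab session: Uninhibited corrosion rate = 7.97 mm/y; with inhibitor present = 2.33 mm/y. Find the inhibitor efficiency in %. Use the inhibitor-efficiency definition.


Apply the inhibitor-efficiency definition: IE = (CR_blank − CR_inh)/CR_blank × 100
IE = (7.97 − 2.33) / 7.97 × 100
IE = 5.64 / 7.97 × 100 = 70.8 %

70.8 %


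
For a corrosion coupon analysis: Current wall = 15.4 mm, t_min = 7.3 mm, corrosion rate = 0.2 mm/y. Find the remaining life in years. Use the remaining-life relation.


Apply the remaining-life relation: RL = (t_current − t_min) / CR
RL = (15.4 − 7.3) / 0.2 = 8.1 / 0.2 = 40.5 years

40.5 years


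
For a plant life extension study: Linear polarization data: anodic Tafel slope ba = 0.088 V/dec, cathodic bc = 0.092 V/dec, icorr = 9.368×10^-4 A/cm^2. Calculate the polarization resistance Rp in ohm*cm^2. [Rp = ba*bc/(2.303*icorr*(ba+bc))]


Apply the Stern-Geary equation: Rp = ba*bc / (2.303*icorr*(ba+bc))
ba*bc = 0.088*0.092 = 0.008096
ba+bc = 0.18; 2.303*icorr*(ba+bc) = 2.303*9.368×10^-4*0.18 = 3.8834107×10^-4
Rp = 0.008096 / 3.8834107×10^-4 = 20.8 ohm*cm^2

20.8 ohm*cm^2


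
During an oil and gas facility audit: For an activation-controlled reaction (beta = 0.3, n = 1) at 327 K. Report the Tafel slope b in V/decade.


Apply the Tafel slope relation: b = 2.303*R*T/(beta*n*F)
Numerator: 2.303 * 8.314 * 327 = 6261.12
Denominator: 0.3 * 1 * 96485 = 28945.5
b = 6261.12 / 28945.5 = 0.216 V/decade

0.216 V/decade


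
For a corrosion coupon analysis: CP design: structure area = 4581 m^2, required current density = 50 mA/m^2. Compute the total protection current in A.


I = area * current density, then convert mA → A (÷1000)
I = 4581 * 50 / 1000 = 229.05 A

229.05 A


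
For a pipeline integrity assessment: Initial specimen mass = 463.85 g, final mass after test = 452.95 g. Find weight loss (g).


Weight loss = initial − final
WL = 463.85 − 452.95 = 10.9 g

10.9 g


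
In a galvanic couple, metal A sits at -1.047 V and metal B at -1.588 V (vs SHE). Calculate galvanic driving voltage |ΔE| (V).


Driving voltage is the absolute potential difference.
|ΔE| = |-1.047 − (-1.588)| = 0.541 V

0.541 V


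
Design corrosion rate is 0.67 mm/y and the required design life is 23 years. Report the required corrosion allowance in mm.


Corrosion allowance = CR × design life
CA = 0.67 * 23 = 15.41 mm

15.41 mm


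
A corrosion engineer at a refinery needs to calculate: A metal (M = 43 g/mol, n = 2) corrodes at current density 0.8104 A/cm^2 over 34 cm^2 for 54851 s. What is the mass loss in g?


Apply Faraday's law: m = i*A*t*M / (n*F)
Total charge passed Q = i*A*t = 0.8104*34*54851 = 1511342.5136 C
m = Q*M/(n*F) = 1511342.5136*43/(2*96485) = 336.77633 g

336.77633 g


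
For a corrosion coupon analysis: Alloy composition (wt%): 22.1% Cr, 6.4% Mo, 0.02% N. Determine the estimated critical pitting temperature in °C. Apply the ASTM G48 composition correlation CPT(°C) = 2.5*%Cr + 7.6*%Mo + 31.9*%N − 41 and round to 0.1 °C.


Apply the ASTM G48 empirical CPT estimate: CPT(°C) = 2.5*%Cr + 7.6*%Mo + 31.9*%N − 41
2.5*22.1 = 55.25; 7.6*6.4 = 48.64; 31.9*0.02 = 0.638
CPT = 55.25 + 48.64 + 0.638 − 41 = 63.528 °C
Rounded to 0.1 °C: CPT ≈ 63.5 °C

63.5 °C


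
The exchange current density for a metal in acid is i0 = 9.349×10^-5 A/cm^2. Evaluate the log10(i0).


i0 = 9.349×10^-5 A/cm^2
log10(i0) = -4.029

-4.029


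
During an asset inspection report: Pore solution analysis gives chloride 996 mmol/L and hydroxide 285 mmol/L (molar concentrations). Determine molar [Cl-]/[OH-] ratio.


Threshold parameter = [Cl-] / [OH-] (molar basis; both in mmol/L, so units cancel)
Ratio = 996 / 285 = 3.49

3.49


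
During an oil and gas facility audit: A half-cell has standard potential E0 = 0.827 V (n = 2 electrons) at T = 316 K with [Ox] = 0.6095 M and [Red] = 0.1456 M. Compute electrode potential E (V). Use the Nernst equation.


Apply the Nernst equation: E = E0 + (RT/nF)*ln([Ox]/[Red])
Step 1: RT/nF = 8.314*316/(2*96485) = 0.01361468 V
Step 2: [Ox]/[Red] = 0.6095/0.1456 = 4.186126
Step 3: ln(4.186126) = 1.431776
Step 4: correction = 0.01361468 * 1.431776 = 0.0195 V
E = 0.827 + 0.0195 = 0.8465 V

0.8465 V


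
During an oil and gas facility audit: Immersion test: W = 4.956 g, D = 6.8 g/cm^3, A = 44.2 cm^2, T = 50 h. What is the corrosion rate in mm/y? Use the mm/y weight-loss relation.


Apply the mm/y weight-loss relation: CR = 87600 * W / (D * A * T)
Numerator: 87600 * 4.956 = 434145.6
Denominator: 6.8 * 44.2 * 50 = 15028.0
CR = 434145.6 / 15028.0 = 28.889114 mm/y

28.889114 mm/y


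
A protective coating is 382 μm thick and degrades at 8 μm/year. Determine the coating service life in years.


Service life = thickness / degradation rate
Life = 382 / 8 = 47.8 years

47.8 years


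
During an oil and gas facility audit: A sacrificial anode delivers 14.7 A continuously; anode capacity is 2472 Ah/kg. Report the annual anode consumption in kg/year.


Annual consumption = current * hours per year / capacity
Rate = 14.7 * 8760 / 2472 = 52.1 kg/year

52.1 kg/year


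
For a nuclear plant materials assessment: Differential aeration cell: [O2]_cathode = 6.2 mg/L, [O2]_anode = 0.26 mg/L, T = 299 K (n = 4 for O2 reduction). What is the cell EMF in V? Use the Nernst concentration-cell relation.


Apply the Nernst concentration-cell relation: E = (RT/nF)*ln(C_cathode/C_anode)
RT/nF = 8.314*299/(4*96485) = 0.00644112 V
ln(6.2/0.26) = 3.17162
E = 0.00644112 * 3.17162 = 0.02043 V

0.02043 V


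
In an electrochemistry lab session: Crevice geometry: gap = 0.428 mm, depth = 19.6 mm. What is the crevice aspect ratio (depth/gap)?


Aspect ratio = depth / gap
Ratio = 19.6 / 0.428 = 45.8

45.8


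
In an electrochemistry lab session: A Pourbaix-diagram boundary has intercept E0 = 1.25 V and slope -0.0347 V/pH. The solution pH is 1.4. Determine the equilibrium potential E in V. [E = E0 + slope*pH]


Apply the Pourbaix line equation: E = E0 + slope*pH
E = 1.25 + (-0.0347)*1.4 = 1.25 + (-0.04858) = 1.20142 V
Rounded to 4 decimal places: E = 1.2014 V

1.2014 V


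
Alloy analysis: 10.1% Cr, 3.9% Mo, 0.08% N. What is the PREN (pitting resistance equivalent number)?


Apply the PREN formula: PREN = Cr + 3.3*Mo + 16*N
PREN = 10.1 + 3.3*3.9 + 16*0.08
PREN = 10.1 + 12.87 + 1.28 = 24.25

24.25


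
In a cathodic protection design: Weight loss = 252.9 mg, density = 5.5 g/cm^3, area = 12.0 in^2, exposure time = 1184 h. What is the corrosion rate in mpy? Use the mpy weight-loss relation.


Apply the mpy weight-loss relation: CR = 534 * W / (D * A * T)
Numerator: 534 * 252.9 = 135048.6
Denominator: 5.5 * 12.0 * 1184 = 78144.0
CR = 135048.6 / 78144.0 = 1.7282 mpy

1.7282 mpy


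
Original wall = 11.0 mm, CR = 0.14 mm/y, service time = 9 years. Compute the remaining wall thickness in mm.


Remaining wall = original − CR × time
t = 11.0 − 0.14*9 = 11.0 − 1.26 = 9.74 mm

9.74 mm


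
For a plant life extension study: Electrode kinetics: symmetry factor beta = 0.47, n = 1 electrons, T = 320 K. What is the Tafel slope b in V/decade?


Apply the Tafel slope relation: b = 2.303*R*T/(beta*n*F)
Numerator: 2.303 * 8.314 * 320 = 6127.09
Denominator: 0.47 * 1 * 96485 = 45347.95
b = 6127.09 / 45347.95 = 0.1351 V/decade

0.1351 V/decade


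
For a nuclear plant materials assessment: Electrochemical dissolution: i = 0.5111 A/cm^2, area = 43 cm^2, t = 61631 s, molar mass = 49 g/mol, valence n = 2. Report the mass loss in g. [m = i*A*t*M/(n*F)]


Apply Faraday's law: m = i*A*t*M / (n*F)
Total charge passed Q = i*A*t = 0.5111*43*61631 = 1354482.9763 C
m = Q*M/(n*F) = 1354482.9763*49/(2*96485) = 343.9377 g

343.9377 g


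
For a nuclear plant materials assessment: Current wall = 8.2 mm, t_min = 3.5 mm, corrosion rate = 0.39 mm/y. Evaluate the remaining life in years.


Apply the remaining-life relation: RL = (t_current − t_min) / CR
RL = (8.2 − 3.5) / 0.39 = 4.7 / 0.39 = 12.1 years

12.1 years


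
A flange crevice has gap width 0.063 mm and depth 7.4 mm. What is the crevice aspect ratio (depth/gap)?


Aspect ratio = depth / gap
Ratio = 7.4 / 0.063 = 117.5

117.5
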